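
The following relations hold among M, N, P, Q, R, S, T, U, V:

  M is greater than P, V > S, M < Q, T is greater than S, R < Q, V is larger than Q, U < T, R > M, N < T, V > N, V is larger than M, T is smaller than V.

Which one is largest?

Chaining downward from V: directly below it, M, S, N, Q, T; then P, R, U.
That covers every other element, and nothing is given above V, so V is the largest.

V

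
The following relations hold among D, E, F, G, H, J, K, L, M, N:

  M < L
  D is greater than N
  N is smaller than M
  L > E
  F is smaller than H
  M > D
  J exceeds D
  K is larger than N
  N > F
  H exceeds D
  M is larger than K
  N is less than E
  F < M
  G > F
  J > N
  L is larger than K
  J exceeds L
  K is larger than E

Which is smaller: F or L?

Following the relations from F: F < N < E < K < M < L.
So F < L; F is the smaller of the two.

F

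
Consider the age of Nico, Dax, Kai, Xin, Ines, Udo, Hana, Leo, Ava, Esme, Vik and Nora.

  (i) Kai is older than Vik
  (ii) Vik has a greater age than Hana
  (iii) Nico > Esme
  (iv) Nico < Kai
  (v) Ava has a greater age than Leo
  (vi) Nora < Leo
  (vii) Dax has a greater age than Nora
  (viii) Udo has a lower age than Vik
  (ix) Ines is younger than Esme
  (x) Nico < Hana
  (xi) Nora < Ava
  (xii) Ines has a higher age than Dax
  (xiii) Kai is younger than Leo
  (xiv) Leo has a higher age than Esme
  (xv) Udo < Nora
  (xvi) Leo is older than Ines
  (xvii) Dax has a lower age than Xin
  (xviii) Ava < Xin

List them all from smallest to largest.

Nothing is placed below Udo, so it is least; from there Udo < Nora; Nora < Dax; Dax < Ines; Ines < Esme; Esme < Nico; Nico < Hana; Hana < Vik; Vik < Kai; Kai < Leo; Leo < Ava; Ava < Xin, each given directly.

Udo < Nora < Dax < Ines < Esme < Nico < Hana < Vik < Kai < Leo < Ava < Xin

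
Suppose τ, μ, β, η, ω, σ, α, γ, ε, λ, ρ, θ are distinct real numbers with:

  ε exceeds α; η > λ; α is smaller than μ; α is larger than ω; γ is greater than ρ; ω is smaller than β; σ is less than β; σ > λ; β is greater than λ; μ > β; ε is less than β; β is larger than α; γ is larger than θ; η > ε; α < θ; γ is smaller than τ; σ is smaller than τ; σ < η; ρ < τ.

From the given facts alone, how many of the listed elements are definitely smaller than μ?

6

Directly below μ: α, β.
One step further: ω, λ, ε, σ (6 so far).
Nothing else is reachable below μ; 6 in all.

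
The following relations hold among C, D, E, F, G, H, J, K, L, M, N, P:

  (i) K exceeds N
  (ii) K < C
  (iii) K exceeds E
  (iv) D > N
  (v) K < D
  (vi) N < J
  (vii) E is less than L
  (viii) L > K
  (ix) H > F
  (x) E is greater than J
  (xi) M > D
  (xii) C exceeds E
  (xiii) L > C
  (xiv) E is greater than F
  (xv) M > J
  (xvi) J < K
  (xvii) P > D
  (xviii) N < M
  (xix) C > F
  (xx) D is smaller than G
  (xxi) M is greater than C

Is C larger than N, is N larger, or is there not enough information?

C

N < J and J < E give N < E.
With E < K: N < J < E < K.
Then K < C extends the chain to C.
So C is larger.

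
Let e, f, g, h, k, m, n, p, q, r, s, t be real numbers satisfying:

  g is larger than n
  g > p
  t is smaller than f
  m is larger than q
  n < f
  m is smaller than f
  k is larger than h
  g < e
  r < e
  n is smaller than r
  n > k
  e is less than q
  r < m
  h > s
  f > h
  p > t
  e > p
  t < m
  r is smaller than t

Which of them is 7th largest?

Piecing the relations together gives one ordering: s < h < k < n < r < t < p < g < e < q < m < f.
Counting 7 from the largest end gives t.

t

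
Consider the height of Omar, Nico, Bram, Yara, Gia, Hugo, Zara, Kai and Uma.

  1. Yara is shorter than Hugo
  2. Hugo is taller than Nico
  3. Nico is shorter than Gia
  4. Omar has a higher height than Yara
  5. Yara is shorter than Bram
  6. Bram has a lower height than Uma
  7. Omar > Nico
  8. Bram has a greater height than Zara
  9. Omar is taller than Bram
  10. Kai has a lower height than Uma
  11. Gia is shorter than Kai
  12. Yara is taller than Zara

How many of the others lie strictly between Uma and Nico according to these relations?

Chaining upward from Nico reaches: Omar, Gia, Kai, Hugo.
Chaining downward from Uma reaches: Zara, Yara, Bram, Gia, Kai.
Strictly between Nico and Uma are those in both lists: Gia, Kai — 2 elements.

2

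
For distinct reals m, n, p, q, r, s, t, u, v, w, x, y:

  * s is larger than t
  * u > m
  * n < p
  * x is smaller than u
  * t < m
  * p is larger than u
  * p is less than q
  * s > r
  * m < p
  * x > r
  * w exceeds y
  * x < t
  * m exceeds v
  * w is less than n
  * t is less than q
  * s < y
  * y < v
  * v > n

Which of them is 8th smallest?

v

Piecing the relations together gives one ordering: r < x < t < s < y < w < n < v < m < u < p < q.
The 8th smallest is v.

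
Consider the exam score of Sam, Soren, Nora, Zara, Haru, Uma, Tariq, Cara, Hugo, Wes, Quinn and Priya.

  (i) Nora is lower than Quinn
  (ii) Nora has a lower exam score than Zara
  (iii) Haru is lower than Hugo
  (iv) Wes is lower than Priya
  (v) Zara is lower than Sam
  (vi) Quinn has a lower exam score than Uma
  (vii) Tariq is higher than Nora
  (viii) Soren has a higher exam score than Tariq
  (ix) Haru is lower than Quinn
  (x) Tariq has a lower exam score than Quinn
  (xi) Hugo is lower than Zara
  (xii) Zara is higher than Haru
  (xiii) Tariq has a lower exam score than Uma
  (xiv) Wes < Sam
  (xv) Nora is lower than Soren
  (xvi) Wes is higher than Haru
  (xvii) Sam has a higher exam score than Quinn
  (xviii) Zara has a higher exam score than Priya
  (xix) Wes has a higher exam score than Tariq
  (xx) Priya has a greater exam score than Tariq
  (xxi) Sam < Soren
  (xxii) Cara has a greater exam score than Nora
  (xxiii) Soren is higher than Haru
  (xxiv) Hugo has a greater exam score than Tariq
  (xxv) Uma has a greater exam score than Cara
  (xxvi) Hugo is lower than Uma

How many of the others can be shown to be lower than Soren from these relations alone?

9

Directly below Soren: Nora, Haru, Tariq, Sam.
One step further: Quinn, Wes, Zara (7 so far).
One step further: Priya, Hugo (9 so far).
Nothing else is reachable below Soren; 9 in all.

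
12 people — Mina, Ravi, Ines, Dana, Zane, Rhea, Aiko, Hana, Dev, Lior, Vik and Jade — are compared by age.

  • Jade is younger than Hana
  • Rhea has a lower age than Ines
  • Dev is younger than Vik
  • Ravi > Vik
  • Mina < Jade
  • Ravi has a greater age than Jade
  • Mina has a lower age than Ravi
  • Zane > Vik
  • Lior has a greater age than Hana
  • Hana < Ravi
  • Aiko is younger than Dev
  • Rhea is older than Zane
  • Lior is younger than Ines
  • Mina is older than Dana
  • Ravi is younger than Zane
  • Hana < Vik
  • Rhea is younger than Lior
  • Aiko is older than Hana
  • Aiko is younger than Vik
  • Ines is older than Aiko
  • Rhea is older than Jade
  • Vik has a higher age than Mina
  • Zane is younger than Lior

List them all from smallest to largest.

Dana < Mina < Jade < Hana < Aiko < Dev < Vik < Ravi < Zane < Rhea < Lior < Ines

Nothing is placed below Dana, so it is least; from there Dana < Mina; Mina < Jade; Jade < Hana; Hana < Aiko; Aiko < Dev; Dev < Vik; Vik < Ravi; Ravi < Zane; Zane < Rhea; Rhea < Lior; Lior < Ines, each given directly.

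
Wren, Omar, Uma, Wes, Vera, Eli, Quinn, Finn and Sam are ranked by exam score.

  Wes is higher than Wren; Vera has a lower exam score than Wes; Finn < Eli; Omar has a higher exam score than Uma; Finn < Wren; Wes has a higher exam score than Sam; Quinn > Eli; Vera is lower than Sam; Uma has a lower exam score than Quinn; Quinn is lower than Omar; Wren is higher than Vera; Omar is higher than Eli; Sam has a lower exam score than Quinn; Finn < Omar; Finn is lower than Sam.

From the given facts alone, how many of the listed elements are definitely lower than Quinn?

Directly below Quinn: Uma, Sam, Eli.
One step further: Vera, Finn (5 so far).
Nothing else is reachable below Quinn; 5 in all.

5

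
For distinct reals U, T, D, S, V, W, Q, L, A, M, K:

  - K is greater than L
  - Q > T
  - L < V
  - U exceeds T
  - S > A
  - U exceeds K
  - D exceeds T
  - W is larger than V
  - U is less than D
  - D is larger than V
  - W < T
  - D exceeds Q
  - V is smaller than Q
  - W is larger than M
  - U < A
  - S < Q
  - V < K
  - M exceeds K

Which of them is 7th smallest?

Chaining the given pairs: L < V < K < M < W < T < U < A < S < Q < D.
Counting 7 from the smallest end gives U.

U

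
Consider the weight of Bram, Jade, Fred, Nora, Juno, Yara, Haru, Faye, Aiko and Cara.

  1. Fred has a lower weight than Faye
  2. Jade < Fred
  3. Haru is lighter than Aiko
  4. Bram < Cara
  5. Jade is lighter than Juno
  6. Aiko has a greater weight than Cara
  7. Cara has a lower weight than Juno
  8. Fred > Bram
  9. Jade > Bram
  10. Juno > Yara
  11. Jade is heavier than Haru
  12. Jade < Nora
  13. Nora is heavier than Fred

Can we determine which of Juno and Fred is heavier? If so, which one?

undetermined

Following every chain through Fred: above Fred we get Faye, Nora; below Fred we get Haru, Bram, Jade.
Juno is not reached, and no chain runs the other way from Juno to Fred.
So the given relations leave the order of Fred and Juno undetermined.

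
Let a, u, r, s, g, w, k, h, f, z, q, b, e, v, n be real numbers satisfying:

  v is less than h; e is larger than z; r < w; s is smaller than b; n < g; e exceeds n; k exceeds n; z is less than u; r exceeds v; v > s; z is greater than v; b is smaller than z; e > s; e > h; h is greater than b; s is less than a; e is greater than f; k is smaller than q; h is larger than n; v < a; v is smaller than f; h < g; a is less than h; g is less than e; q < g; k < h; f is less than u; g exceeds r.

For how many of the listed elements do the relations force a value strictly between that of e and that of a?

Chaining upward from a reaches: h, g.
Chaining downward from e reaches: s, v, r, b, z, n, f, k, q, h, g.
Strictly between a and e are those in both lists: h, g — 2 elements.

2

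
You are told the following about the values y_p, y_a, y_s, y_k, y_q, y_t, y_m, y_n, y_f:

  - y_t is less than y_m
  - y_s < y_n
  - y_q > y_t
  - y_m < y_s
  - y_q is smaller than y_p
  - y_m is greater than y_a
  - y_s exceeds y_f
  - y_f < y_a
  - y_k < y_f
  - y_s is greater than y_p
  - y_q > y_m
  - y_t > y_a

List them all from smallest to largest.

y_k < y_f < y_a < y_t < y_m < y_q < y_p < y_s < y_n

Nothing is placed below y_k, so it is least; from there y_k < y_f; y_f < y_a; y_a < y_t; y_t < y_m; y_m < y_q; y_q < y_p; y_p < y_s; y_s < y_n, each given directly.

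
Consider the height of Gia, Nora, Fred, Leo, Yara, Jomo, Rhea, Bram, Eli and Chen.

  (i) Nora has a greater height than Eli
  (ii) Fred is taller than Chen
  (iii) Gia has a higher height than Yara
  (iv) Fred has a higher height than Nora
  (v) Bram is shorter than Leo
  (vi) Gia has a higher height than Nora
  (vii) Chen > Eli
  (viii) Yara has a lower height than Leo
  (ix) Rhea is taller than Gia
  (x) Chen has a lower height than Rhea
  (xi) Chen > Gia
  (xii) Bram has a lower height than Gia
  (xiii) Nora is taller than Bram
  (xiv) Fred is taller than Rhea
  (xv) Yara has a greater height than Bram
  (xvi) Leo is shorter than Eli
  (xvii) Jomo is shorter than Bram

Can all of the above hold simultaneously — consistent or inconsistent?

consistent

Every relation is compatible with Jomo < Bram < Yara < Leo < Eli < Nora < Gia < Chen < Rhea < Fred; the set is consistent.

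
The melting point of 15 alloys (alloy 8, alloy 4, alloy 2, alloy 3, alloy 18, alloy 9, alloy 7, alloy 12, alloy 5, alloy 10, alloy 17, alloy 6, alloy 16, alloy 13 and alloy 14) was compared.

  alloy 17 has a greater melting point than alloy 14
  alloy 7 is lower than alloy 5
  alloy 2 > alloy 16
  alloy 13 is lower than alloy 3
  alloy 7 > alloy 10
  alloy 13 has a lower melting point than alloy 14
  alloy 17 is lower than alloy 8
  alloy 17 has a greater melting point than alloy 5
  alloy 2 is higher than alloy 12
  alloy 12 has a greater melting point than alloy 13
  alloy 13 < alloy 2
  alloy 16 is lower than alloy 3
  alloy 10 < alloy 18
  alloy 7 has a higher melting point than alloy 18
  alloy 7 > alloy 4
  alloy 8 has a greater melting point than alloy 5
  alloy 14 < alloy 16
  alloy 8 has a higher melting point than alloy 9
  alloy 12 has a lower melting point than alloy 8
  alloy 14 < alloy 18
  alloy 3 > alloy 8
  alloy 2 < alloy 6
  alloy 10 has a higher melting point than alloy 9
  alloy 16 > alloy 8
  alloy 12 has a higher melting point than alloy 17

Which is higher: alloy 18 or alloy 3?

alloy 3

Chaining the given relations: alloy 18 < alloy 7 < alloy 5 < alloy 17 < alloy 12 < alloy 8 < alloy 16 < alloy 3.
So alloy 18 < alloy 3; alloy 3 is the higher of the two.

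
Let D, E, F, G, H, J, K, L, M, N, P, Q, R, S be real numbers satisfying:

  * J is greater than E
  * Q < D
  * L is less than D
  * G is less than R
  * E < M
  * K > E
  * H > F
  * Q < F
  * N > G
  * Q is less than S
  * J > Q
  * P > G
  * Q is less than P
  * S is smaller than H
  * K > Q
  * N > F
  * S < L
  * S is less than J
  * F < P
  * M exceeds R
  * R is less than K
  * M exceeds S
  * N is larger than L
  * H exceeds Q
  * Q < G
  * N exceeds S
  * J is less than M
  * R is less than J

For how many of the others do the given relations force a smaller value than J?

5

Directly below J: Q, R, S, E.
One step further: G (5 so far).
No other element is forced below J by the given relations, so the count is 5.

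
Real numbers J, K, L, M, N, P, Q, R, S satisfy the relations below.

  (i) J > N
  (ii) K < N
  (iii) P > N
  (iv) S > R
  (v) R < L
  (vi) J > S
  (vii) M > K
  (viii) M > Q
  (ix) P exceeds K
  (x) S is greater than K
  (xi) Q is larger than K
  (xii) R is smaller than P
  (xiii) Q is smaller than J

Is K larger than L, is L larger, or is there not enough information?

Following every chain through K: above K we get N, Q, S, P, J, M.
L is not reached, and no chain runs the other way from L to K.
So the given relations leave the order of K and L undetermined.

undetermined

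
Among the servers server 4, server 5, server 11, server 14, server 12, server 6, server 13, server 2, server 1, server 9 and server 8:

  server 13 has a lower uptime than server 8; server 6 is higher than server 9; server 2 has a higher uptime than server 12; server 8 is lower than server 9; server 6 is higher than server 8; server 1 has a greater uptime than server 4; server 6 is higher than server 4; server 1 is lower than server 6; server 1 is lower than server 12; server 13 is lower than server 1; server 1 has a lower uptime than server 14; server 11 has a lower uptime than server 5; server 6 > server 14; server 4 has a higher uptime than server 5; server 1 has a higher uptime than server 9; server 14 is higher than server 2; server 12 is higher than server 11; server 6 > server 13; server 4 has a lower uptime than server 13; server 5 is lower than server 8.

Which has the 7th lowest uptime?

Chaining the given pairs: server 11 < server 5 < server 4 < server 13 < server 8 < server 9 < server 1 < server 12 < server 2 < server 14 < server 6.
The 7th smallest is server 1.

server 1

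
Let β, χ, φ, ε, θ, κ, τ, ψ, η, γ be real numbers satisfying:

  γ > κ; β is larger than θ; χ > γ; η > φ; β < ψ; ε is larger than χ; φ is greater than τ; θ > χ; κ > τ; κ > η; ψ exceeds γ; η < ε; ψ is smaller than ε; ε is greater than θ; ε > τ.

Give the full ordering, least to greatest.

τ < φ < η < κ < γ < χ < θ < β < ψ < ε

The consecutive links are each given: τ < φ; φ < η; η < κ; κ < γ; γ < χ; χ < θ; θ < β; β < ψ; ψ < ε.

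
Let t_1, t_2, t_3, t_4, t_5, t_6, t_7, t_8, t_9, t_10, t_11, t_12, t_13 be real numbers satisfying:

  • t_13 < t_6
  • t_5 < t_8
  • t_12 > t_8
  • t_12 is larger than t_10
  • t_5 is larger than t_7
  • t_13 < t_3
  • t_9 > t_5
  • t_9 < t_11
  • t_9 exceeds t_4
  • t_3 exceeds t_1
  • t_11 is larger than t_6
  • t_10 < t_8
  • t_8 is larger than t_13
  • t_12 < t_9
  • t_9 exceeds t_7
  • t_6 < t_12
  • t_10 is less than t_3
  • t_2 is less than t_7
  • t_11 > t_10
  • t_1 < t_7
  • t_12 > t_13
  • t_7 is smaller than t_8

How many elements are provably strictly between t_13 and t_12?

Chaining upward from t_13 reaches: t_6, t_8, t_3, t_9, t_11.
Chaining downward from t_12 reaches: t_1, t_2, t_7, t_5, t_6, t_10, t_8.
Strictly between t_13 and t_12 are those in both lists: t_6, t_8 — 2 elements.

2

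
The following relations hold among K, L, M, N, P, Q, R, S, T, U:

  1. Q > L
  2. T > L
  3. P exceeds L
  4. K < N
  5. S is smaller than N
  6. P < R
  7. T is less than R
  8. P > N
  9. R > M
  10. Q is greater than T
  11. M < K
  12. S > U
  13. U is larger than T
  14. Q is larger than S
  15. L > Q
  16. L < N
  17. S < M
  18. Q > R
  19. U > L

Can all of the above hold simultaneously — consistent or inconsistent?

inconsistent

We have Q < L stated directly, yet also L < T < U < S < M < K < N < P < R < Q by chaining the others — so L < Q. Contradiction.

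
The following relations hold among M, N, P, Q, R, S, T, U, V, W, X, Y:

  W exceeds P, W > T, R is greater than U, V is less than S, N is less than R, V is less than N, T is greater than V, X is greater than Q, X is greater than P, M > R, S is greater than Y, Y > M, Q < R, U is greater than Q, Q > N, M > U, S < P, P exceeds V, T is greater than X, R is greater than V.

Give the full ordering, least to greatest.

Each adjacent pair is fixed by a given relation: V < N; N < Q; Q < U; U < R; R < M; M < Y; Y < S; S < P; P < X; X < T; T < W. Chaining them end to end gives the full order.

V < N < Q < U < R < M < Y < S < P < X < T < W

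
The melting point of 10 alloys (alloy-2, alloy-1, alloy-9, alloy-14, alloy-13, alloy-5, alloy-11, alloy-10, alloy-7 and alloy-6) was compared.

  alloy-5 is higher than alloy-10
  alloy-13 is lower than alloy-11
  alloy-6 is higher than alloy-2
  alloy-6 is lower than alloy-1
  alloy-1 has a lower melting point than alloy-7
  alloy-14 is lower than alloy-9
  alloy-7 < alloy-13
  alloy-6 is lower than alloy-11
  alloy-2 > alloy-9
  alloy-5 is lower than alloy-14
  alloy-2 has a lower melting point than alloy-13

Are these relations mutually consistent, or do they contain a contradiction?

Every relation is compatible with alloy-10 < alloy-5 < alloy-14 < alloy-9 < alloy-2 < alloy-6 < alloy-1 < alloy-7 < alloy-13 < alloy-11; the set is consistent.

consistent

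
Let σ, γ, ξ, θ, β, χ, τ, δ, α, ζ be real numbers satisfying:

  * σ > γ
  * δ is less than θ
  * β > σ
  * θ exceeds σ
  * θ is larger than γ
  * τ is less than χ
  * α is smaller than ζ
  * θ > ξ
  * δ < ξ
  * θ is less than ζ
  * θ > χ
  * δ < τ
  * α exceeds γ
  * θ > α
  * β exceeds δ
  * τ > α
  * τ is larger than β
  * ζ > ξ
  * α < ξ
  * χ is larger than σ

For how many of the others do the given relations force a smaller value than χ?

From χ the given relations immediately reach σ, τ.
From those, δ, γ, α, β — 6 in total.
Nothing else is reachable below χ; 6 in all.

6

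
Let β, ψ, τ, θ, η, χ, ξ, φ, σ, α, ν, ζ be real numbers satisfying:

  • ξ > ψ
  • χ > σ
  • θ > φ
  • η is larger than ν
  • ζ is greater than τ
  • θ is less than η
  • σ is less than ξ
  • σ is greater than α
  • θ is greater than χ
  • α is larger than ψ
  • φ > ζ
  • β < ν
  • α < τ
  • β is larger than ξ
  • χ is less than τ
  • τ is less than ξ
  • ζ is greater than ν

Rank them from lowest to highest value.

ψ < α < σ < χ < τ < ξ < β < ν < ζ < φ < θ < η

The consecutive links are each given: ψ < α; α < σ; σ < χ; χ < τ; τ < ξ; ξ < β; β < ν; ν < ζ; ζ < φ; φ < θ; θ < η.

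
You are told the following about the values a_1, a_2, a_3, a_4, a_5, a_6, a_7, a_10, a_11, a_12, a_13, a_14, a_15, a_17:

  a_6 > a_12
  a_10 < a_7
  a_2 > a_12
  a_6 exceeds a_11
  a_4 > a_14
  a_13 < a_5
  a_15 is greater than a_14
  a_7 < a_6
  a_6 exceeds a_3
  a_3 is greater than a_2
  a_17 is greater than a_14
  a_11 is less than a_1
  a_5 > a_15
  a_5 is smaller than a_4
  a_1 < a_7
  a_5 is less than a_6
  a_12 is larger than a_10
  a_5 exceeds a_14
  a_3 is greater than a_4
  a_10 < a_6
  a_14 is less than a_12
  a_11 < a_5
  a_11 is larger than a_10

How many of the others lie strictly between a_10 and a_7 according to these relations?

2

The relations place a_10 below a_7. An element lies strictly between them when it is forced above a_10 and also forced below a_7.
Above a_10: {a_11, a_12, a_1, a_2, a_5, a_4, a_3, a_6}. Below a_7: {a_11, a_1}.
Intersection: {a_11, a_1} — 2.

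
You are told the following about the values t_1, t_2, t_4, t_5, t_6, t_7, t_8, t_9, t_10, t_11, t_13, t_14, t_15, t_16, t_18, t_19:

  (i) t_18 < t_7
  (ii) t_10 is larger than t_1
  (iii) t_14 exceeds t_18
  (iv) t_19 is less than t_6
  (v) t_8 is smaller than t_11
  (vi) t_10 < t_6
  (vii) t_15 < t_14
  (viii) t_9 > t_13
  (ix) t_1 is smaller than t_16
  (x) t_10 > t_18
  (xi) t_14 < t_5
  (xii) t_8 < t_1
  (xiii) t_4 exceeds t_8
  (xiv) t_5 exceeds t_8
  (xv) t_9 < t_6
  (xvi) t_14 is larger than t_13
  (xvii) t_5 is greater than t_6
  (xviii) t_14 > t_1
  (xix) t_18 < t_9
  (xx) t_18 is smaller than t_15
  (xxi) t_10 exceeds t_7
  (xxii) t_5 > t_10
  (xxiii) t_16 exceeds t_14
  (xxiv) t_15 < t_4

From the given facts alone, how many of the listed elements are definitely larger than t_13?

5

Directly above t_13: t_9, t_14.
One step further: t_16, t_6, t_5 (5 so far).
No other element is forced above t_13 by the given relations, so the count is 5.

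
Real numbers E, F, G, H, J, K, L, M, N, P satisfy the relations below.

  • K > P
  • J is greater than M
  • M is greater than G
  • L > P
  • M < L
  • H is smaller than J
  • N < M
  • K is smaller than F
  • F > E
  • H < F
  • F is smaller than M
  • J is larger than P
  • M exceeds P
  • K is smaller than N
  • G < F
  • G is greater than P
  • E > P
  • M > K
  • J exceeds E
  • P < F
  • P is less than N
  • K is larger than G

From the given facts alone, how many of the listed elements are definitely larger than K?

The elements the relations force above K are N, F, M, J, L — no chain reaches any other.
That is 5.

5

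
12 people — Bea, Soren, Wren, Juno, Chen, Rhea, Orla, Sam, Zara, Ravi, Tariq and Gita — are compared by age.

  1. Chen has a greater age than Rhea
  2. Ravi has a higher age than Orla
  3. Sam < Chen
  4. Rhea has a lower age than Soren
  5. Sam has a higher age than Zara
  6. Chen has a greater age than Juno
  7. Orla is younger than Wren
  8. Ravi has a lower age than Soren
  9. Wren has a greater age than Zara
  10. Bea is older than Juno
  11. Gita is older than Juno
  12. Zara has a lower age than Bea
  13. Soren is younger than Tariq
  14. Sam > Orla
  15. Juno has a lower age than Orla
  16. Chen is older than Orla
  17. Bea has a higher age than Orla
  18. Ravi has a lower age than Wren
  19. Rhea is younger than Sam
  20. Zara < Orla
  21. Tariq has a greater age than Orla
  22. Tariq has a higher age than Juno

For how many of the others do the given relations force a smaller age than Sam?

The elements the relations force below Sam are Rhea, Zara, Juno, Orla — no chain reaches any other.
That is 4.

4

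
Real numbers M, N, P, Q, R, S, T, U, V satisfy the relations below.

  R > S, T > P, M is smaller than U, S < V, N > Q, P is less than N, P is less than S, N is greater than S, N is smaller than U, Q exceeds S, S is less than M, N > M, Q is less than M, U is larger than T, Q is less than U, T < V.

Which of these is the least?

P

S is not least since P < S; T is not least since P < T; V is not least since T < V; Q is not least since S < Q; M is not least since S < M; R is not least since S < R; N is not least since P < N; U is not least since M < U.
Only P has nothing below it, so P is the least.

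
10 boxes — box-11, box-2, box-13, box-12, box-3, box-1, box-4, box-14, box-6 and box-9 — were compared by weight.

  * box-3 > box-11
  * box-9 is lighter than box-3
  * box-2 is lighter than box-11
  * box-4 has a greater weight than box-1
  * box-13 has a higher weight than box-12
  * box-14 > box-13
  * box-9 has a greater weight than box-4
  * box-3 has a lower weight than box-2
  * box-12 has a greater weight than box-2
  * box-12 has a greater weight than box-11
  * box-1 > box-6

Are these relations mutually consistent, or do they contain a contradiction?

Chaining the given relations yields box-3 < box-2 < box-11, so box-3 < box-11. But one relation states box-11 < box-3. These cannot both hold.

inconsistent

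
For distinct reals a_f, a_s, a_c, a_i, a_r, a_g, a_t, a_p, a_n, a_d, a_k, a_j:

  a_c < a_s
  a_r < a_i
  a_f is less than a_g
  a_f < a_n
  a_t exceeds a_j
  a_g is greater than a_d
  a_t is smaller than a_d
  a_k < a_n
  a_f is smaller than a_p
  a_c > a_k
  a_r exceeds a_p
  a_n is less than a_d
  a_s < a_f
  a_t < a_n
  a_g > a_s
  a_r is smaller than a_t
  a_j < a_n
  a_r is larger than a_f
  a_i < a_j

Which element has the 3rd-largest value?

The consecutive relations fix a unique order: a_k < a_c < a_s < a_f < a_p < a_r < a_i < a_j < a_t < a_n < a_d < a_g.
The 3rd largest is a_n.

a_n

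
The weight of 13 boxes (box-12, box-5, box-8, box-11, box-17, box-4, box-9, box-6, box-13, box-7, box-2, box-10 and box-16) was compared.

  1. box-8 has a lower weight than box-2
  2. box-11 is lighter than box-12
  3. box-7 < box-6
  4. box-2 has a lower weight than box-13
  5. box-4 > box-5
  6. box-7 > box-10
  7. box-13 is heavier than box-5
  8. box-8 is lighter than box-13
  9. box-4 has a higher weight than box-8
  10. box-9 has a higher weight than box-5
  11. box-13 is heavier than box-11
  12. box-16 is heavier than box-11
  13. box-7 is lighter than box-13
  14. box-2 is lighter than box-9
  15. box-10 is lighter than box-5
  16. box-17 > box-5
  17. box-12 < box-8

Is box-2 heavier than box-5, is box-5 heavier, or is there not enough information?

Following every chain through box-2: above box-2 we get box-9, box-13; below box-2 we get box-11, box-12, box-8.
box-5 is not reached, and no chain runs the other way from box-5 to box-2.
So the given relations leave the order of box-2 and box-5 undetermined.

undetermined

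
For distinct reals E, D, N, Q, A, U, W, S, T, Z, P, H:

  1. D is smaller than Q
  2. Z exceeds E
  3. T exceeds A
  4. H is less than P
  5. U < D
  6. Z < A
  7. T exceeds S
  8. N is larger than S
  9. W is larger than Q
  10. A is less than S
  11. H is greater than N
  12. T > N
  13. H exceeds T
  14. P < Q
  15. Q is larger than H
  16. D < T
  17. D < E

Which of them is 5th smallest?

A

Chaining the given pairs: U < D < E < Z < A < S < N < T < H < P < Q < W.
Counting 5 from the smallest end gives A.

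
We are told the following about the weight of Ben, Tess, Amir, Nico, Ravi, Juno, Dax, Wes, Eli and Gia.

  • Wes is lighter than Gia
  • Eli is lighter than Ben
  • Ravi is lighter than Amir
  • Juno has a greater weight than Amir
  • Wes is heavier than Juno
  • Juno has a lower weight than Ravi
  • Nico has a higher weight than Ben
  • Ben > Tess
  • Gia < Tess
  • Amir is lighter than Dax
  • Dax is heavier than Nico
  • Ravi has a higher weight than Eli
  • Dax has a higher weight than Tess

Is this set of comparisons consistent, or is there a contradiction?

Chaining the given relations yields Ravi < Amir < Juno, so Ravi < Juno. But one relation states Juno < Ravi. These cannot both hold.

inconsistent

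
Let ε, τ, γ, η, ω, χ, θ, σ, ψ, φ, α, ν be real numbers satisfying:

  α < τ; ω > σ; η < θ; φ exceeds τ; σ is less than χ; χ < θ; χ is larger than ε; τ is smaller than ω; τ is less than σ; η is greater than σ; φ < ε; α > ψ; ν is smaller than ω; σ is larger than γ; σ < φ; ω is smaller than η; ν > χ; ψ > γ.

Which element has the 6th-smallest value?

φ

The consecutive relations fix a unique order: γ < ψ < α < τ < σ < φ < ε < χ < ν < ω < η < θ.
Counting 6 from the smallest end gives φ.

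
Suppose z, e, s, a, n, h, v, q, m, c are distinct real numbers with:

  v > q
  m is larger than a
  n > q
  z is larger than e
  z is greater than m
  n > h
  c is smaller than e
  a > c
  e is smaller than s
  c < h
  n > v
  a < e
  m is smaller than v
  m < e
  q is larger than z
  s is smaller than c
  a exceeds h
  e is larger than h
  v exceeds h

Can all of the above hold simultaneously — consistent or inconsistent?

inconsistent

Chaining the given relations yields s < c < h < a < m < e, so s < e. But one relation states e < s. These cannot both hold.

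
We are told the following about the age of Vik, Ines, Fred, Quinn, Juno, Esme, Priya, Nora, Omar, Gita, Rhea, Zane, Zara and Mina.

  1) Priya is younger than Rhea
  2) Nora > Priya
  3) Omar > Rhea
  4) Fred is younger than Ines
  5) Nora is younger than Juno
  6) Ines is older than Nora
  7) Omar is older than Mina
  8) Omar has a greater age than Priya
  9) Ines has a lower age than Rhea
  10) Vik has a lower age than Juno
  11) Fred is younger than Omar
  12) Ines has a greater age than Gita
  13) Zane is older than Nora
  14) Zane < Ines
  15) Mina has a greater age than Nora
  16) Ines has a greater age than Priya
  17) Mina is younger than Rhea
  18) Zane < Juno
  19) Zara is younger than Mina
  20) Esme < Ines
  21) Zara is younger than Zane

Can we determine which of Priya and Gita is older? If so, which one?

undetermined

Following every chain through Priya: above Priya we get Nora, Zane, Mina, Juno, Ines, Rhea, Omar.
Gita is not reached, and no chain runs the other way from Gita to Priya.
So the given relations leave the order of Priya and Gita undetermined.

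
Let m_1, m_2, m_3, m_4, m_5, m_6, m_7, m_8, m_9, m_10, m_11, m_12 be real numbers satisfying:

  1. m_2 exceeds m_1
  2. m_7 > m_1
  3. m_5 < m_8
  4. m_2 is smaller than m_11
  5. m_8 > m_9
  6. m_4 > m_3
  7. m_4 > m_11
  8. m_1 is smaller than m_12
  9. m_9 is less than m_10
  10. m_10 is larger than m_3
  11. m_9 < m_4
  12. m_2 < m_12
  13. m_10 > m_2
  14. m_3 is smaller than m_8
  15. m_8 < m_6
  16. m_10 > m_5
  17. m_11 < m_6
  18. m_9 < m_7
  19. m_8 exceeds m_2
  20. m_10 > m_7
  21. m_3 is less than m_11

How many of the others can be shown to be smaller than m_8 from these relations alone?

5

Directly below m_8: m_5, m_9, m_3, m_2.
One step further: m_1 (5 so far).
Nothing else is reachable below m_8; 5 in all.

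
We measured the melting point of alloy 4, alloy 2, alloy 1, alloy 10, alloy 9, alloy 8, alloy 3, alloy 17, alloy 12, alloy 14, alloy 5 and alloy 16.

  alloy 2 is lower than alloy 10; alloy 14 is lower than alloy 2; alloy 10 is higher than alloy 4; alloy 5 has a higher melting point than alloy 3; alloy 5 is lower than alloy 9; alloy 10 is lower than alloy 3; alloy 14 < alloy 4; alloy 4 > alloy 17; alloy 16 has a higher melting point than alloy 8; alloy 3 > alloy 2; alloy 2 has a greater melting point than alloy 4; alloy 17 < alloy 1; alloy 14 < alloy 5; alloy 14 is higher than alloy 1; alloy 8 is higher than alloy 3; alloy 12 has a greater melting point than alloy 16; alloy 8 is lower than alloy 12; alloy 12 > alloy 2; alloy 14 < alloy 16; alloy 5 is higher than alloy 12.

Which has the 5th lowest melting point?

alloy 2

Chaining the given pairs: alloy 17 < alloy 1 < alloy 14 < alloy 4 < alloy 2 < alloy 10 < alloy 3 < alloy 8 < alloy 16 < alloy 12 < alloy 5 < alloy 9.
The 5th smallest is alloy 2.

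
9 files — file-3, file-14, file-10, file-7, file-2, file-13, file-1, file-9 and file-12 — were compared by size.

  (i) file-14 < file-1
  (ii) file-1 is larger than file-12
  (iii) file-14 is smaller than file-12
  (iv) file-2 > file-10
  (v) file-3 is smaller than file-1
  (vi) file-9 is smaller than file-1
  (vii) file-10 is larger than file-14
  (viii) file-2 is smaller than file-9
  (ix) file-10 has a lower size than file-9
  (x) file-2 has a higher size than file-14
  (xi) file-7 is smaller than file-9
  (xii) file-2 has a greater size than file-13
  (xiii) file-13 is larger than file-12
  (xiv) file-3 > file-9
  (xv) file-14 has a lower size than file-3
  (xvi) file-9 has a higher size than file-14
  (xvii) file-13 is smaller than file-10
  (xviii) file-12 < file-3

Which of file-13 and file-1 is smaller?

Chaining the given relations: file-13 < file-10 < file-2 < file-9 < file-3 < file-1.
So file-13 < file-1; file-13 is the smaller of the two.

file-13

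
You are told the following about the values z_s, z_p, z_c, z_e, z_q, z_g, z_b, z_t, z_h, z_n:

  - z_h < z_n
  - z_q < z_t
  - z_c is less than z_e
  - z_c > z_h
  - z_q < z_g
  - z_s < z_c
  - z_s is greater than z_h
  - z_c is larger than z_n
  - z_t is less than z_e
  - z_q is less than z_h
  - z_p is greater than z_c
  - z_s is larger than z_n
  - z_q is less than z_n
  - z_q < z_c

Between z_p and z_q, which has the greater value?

z_p

The relevant relations are z_q < z_h; z_h < z_n; z_n < z_s; z_s < z_c; z_c < z_p.
Chaining these gives z_q < z_h < z_n < z_s < z_c < z_p.
So z_q < z_p; z_p is the larger of the two.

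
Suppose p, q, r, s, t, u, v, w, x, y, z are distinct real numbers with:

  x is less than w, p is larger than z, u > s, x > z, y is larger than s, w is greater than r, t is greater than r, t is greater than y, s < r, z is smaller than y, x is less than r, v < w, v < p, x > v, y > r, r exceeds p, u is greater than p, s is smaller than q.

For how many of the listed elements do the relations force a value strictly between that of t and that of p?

The relations place p below t. An element lies strictly between them when it is forced above p and also forced below t.
Above p: {r, y, u, w}. Below t: {v, z, x, s, r, y}.
Intersection: {r, y} — 2.

2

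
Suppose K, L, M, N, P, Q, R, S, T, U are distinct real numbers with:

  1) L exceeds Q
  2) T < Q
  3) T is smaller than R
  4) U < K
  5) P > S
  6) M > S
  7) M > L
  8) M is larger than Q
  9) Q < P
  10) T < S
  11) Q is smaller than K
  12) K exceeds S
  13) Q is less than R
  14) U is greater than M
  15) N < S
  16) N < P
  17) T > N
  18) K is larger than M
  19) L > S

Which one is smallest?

N

T is not least since N < T; S is not least since N < S; Q is not least since T < Q; L is not least since Q < L; R is not least since T < R; P is not least since Q < P; M is not least since Q < M; U is not least since M < U; K is not least since U < K.
Only N has nothing below it, so N is the smallest.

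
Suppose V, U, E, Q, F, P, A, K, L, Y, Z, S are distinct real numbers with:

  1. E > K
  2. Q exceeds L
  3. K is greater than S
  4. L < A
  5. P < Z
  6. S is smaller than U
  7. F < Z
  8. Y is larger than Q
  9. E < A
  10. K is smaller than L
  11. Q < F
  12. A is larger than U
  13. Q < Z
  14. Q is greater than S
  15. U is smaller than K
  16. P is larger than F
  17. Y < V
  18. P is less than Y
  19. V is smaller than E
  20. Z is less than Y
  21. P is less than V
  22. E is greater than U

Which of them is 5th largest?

Z

The consecutive relations fix a unique order: S < U < K < L < Q < F < P < Z < Y < V < E < A.
The 5th largest is Z.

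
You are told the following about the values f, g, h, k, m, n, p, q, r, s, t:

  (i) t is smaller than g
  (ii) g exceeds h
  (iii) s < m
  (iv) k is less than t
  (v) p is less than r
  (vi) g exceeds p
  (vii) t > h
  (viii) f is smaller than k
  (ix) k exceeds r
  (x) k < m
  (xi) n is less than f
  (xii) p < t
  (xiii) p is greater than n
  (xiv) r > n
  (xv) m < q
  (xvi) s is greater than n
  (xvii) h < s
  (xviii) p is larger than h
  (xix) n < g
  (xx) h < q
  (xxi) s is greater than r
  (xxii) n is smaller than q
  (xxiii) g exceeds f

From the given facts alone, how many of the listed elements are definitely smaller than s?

4

From s the given relations immediately reach h, n, r.
From those, p — 4 in total.
Nothing else is reachable below s; 4 in all.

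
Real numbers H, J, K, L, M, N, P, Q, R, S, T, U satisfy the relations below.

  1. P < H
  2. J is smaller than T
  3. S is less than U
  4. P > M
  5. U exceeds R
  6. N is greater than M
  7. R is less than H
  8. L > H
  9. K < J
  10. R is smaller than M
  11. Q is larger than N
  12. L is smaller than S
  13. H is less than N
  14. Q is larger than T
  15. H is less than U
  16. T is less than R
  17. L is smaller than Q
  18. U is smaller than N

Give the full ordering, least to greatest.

Nothing is placed below K, so it is least; from there K < J; J < T; T < R; R < M; M < P; P < H; H < L; L < S; S < U; U < N; N < Q, each given directly.

K < J < T < R < M < P < H < L < S < U < N < Q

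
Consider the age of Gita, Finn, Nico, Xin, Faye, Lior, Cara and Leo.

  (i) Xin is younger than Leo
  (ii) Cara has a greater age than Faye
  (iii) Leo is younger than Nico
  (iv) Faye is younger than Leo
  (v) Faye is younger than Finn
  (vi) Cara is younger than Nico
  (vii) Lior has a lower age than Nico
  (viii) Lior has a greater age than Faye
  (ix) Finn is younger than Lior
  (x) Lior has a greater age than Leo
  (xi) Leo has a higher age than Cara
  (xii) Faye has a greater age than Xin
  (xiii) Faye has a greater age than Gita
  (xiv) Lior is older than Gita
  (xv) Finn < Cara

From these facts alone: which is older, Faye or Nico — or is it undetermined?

Nico

The relevant relations are Faye < Finn; Finn < Cara; Cara < Leo; Leo < Nico.
Chaining these gives Faye < Finn < Cara < Leo < Nico.
So Nico is older.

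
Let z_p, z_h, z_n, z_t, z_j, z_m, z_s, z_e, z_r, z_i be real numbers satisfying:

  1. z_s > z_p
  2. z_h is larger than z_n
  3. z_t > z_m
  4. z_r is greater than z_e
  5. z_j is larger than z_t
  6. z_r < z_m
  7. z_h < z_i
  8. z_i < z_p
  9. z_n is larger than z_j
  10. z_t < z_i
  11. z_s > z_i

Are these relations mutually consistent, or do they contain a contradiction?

consistent

The single ordering z_e < z_r < z_m < z_t < z_j < z_n < z_h < z_i < z_p < z_s satisfies every listed relation, so no contradiction arises.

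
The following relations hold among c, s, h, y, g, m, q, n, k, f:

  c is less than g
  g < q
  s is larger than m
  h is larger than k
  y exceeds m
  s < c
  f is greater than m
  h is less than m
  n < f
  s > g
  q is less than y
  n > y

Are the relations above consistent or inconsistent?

inconsistent

Chaining the given relations yields s < c < g, so s < g. But one relation states g < s. These cannot both hold.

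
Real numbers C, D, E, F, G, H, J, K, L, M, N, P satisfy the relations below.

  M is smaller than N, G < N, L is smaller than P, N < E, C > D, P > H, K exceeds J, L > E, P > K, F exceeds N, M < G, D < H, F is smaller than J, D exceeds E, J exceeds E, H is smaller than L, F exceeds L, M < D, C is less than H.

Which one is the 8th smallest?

L

The consecutive relations fix a unique order: M < G < N < E < D < C < H < L < F < J < K < P.
The 8th smallest is L.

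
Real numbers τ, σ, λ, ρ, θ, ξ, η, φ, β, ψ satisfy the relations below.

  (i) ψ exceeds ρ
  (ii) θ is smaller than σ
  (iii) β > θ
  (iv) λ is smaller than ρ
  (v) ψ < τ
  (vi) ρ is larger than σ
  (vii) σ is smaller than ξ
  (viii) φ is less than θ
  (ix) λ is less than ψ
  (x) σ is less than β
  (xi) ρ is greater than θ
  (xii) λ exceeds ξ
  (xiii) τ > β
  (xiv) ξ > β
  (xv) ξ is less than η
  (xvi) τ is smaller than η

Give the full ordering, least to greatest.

φ < θ < σ < β < ξ < λ < ρ < ψ < τ < η

Each adjacent pair is fixed by a given relation: φ < θ; θ < σ; σ < β; β < ξ; ξ < λ; λ < ρ; ρ < ψ; ψ < τ; τ < η. Chaining them end to end gives the full order.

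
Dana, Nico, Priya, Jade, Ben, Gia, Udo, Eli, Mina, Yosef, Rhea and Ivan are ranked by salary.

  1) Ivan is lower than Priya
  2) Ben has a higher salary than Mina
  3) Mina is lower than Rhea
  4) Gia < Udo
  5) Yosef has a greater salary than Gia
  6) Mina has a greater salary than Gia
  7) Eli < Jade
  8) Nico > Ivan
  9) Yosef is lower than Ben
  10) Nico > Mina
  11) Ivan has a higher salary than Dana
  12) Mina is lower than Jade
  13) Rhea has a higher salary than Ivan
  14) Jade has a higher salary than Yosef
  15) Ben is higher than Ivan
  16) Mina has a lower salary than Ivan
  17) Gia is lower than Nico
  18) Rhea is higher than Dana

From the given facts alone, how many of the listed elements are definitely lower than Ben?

From Ben the given relations immediately reach Yosef, Mina, Ivan.
From those, Gia, Dana — 5 in total.
No other element is forced below Ben by the given relations, so the count is 5.

5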